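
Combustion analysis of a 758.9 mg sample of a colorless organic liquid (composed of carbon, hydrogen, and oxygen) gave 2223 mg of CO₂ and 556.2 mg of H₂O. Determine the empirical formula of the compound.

C9H11O

mol C = 2.223 g CO₂ ÷ 44.009 g/mol = 0.050512 mol
mol H = 2 × 0.5562 g H₂O ÷ 18.015 g/mol = 0.061749 mol
mass O = 0.7589 − (0.60670 + 0.062243) = 0.089953 g → mol O = 0.089953 ÷ 15.999 = 0.0056224 mol
Divide by the smallest (0.0056224 mol): C 8.984, H 10.983, O 1.000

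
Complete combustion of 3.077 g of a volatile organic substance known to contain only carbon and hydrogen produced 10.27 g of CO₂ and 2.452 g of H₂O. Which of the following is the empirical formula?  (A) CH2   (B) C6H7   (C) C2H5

mol C = 10.27 g CO₂ ÷ 44.009 g/mol = 0.23336 mol
mol H = 2 × 2.452 g H₂O ÷ 18.015 g/mol = 0.27222 mol
Divide by the smallest (0.23336 mol): C 1.000, H 1.167
Multiplying each by 6 gives whole numbers: C 6.00, H 7.00

(B) C6H7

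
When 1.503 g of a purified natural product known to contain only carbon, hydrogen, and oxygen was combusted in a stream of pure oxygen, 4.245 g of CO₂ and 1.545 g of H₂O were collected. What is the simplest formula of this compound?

mol C = 4.245 g CO₂ ÷ 44.009 g/mol = 0.096458 mol
mol H = 2 × 1.545 g H₂O ÷ 18.015 g/mol = 0.17152 mol
mass O = 1.503 − (1.1586 + 0.17290) = 0.17155 g → mol O = 0.17155 ÷ 15.999 = 0.010723 mol
Divide by the smallest (0.010723 mol): C 8.996, H 15.996, O 1.000

C9H16O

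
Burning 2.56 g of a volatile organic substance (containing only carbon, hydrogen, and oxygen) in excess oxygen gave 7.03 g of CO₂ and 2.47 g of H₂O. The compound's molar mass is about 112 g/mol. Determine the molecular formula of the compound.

mol C = 7.03 g CO₂ ÷ 44.009 g/mol = 0.1597 mol
mol H = 2 × 2.47 g H₂O ÷ 18.015 g/mol = 0.2742 mol
mass O = 2.56 − (1.919 + 0.2764) = 0.3650 g → mol O = 0.3650 ÷ 15.999 = 0.02281 mol
Divide by the smallest (0.02281 mol): C 7.003, H 12.021, O 1.000
Empirical formula: C7H12O
Empirical-formula mass = 112.17 g/mol; 112 ÷ 112.17 ≈ 1, so the molecular formula is C7H12O.

C7H12O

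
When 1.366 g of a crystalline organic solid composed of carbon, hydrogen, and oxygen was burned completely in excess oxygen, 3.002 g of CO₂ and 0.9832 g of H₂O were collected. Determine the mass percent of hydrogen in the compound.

mol C = 3.002 g CO₂ ÷ 44.009 g/mol = 0.068213 mol
mol H = 2 × 0.9832 g H₂O ÷ 18.015 g/mol = 0.10915 mol
mass O = 1.366 − (0.81931 + 0.11003) = 0.43666 g → mol O = 0.43666 ÷ 15.999 = 0.027293 mol
mass % H = 0.11003 g ÷ 1.366 g × 100%

8.05%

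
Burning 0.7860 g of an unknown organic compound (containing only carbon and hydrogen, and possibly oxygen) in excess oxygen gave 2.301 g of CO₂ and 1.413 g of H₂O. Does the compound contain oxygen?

no

mol C = 2.301 g CO₂ ÷ 44.009 g/mol = 0.052285 mol
mol H = 2 × 1.413 g H₂O ÷ 18.015 g/mol = 0.15687 mol
C and H together account for 0.78612 g — essentially the entire 0.7860 g sample — so the compound contains no oxygen.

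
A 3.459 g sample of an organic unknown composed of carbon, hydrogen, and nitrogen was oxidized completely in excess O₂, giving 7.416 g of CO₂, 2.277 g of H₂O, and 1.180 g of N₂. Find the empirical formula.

C2H3N

mol C = 7.416 g CO₂ ÷ 44.009 g/mol = 0.16851 mol
mol H = 2 × 2.277 g H₂O ÷ 18.015 g/mol = 0.25279 mol
mol N = 2 × 1.180 g N₂ ÷ 28.014 g/mol = 0.084244 mol
Divide by the smallest (0.084244 mol): C 2.000, H 3.001, N 1.000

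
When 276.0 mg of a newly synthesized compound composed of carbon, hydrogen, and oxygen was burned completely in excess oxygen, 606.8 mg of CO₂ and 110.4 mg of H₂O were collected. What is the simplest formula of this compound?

C9H8O4

mol C = 0.6068 g CO₂ ÷ 44.009 g/mol = 0.013788 mol
mol H = 2 × 0.1104 g H₂O ÷ 18.015 g/mol = 0.012256 mol
mass O = 0.2760 − (0.16561 + 0.012355) = 0.098037 g → mol O = 0.098037 ÷ 15.999 = 0.0061277 mol
Divide by the smallest (0.0061277 mol): C 2.250, H 2.000, O 1.000
Multiplying each by 4 gives whole numbers: C 9.00, H 8.00, O 4.00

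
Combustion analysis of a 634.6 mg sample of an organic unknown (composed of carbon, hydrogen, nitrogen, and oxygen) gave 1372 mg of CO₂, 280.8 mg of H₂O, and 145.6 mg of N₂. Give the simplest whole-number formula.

mol C = 1.372 g CO₂ ÷ 44.009 g/mol = 0.031175 mol
mol H = 2 × 0.2808 g H₂O ÷ 18.015 g/mol = 0.031174 mol
mol N = 2 × 0.1456 g N₂ ÷ 28.014 g/mol = 0.010395 mol
mass O = 0.6346 − (0.37445 + 0.031423 + 0.14560) = 0.083128 g → mol O = 0.083128 ÷ 15.999 = 0.0051958 mol
Divide by the smallest (0.0051958 mol): C 6.000, H 6.000, N 2.001, O 1.000

C6H6N2O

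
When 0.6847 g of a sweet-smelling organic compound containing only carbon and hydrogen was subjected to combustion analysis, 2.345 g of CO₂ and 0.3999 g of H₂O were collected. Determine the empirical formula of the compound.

C6H5

mol C = 2.345 g CO₂ ÷ 44.009 g/mol = 0.053285 mol
mol H = 2 × 0.3999 g H₂O ÷ 18.015 g/mol = 0.044396 mol
Divide by the smallest (0.044396 mol): C 1.200, H 1.000
Multiplying each by 5 gives whole numbers: C 6.00, H 5.00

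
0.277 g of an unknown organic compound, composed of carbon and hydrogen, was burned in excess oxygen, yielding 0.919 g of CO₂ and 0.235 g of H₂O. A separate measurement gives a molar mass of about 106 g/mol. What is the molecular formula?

mol C = 0.919 g CO₂ ÷ 44.009 g/mol = 0.02088 mol
mol H = 2 × 0.235 g H₂O ÷ 18.015 g/mol = 0.02609 mol
Divide by the smallest (0.02088 mol): C 1.000, H 1.249
Multiplying each by 4 gives whole numbers: C 4.00, H 5.00
Empirical formula: C4H5
Empirical-formula mass = 53.08 g/mol; 106 ÷ 53.08 ≈ 2, so the molecular formula is C8H10.

C8H10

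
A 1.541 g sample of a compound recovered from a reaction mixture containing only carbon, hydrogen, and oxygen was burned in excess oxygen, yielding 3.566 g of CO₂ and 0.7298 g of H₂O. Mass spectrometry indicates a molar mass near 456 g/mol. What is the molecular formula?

C24H24O9

mol C = 3.566 g CO₂ ÷ 44.009 g/mol = 0.081029 mol
mol H = 2 × 0.7298 g H₂O ÷ 18.015 g/mol = 0.081021 mol
mass O = 1.541 − (0.97324 + 0.081670) = 0.48609 g → mol O = 0.48609 ÷ 15.999 = 0.030383 mol
Divide by the smallest (0.030383 mol): C 2.667, H 2.667, O 1.000
Multiplying each by 3 gives whole numbers: C 8.00, H 8.00, O 3.00
Empirical formula: C8H8O3
Empirical-formula mass = 152.15 g/mol; 456 ÷ 152.15 ≈ 3, so the molecular formula is C24H24O9.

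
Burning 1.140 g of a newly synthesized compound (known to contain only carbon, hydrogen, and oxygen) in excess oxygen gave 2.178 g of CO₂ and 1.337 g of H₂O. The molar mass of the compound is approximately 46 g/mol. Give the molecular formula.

mol C = 2.178 g CO₂ ÷ 44.009 g/mol = 0.049490 mol
mol H = 2 × 1.337 g H₂O ÷ 18.015 g/mol = 0.14843 mol
mass O = 1.140 − (0.59442 + 0.14962) = 0.39596 g → mol O = 0.39596 ÷ 15.999 = 0.024749 mol
Divide by the smallest (0.024749 mol): C 2.000, H 5.998, O 1.000
Empirical formula: C2H6O
Empirical-formula mass = 46.07 g/mol; 46 ÷ 46.07 ≈ 1, so the molecular formula is C2H6O.

C2H6O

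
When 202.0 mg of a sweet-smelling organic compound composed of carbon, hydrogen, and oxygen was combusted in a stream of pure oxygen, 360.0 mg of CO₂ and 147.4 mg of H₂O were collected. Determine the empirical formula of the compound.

C3H6O2

mol C = 0.3600 g CO₂ ÷ 44.009 g/mol = 0.0081801 mol
mol H = 2 × 0.1474 g H₂O ÷ 18.015 g/mol = 0.016364 mol
mass O = 0.2020 − (0.098252 + 0.016495) = 0.087253 g → mol O = 0.087253 ÷ 15.999 = 0.0054537 mol
Divide by the smallest (0.0054537 mol): C 1.500, H 3.001, O 1.000
Multiplying each by 2 gives whole numbers: C 3.00, H 6.00, O 2.00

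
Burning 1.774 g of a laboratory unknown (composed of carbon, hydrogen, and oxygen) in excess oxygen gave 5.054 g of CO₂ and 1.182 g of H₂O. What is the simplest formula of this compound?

mol C = 5.054 g CO₂ ÷ 44.009 g/mol = 0.11484 mol
mol H = 2 × 1.182 g H₂O ÷ 18.015 g/mol = 0.13122 mol
mass O = 1.774 − (1.3793 + 0.13227) = 0.26238 g → mol O = 0.26238 ÷ 15.999 = 0.016400 mol
Divide by the smallest (0.016400 mol): C 7.003, H 8.002, O 1.000

C7H8O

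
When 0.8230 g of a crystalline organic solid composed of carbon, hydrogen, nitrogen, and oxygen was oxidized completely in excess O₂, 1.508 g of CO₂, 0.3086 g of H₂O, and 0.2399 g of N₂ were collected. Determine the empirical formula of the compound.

C4H4N2O

mol C = 1.508 g CO₂ ÷ 44.009 g/mol = 0.034266 mol
mol H = 2 × 0.3086 g H₂O ÷ 18.015 g/mol = 0.034260 mol
mol N = 2 × 0.2399 g N₂ ÷ 28.014 g/mol = 0.017127 mol
mass O = 0.8230 − (0.41157 + 0.034534 + 0.23990) = 0.13700 g → mol O = 0.13700 ÷ 15.999 = 0.0085630 mol
Divide by the smallest (0.0085630 mol): C 4.002, H 4.001, N 2.000, O 1.000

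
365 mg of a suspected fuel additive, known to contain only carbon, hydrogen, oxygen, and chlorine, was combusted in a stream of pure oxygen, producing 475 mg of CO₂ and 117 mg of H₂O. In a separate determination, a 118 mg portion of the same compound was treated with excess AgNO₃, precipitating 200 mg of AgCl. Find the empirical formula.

mol C = 0.475 g CO₂ ÷ 44.009 g/mol = 0.01079 mol
mol H = 2 × 0.117 g H₂O ÷ 18.015 g/mol = 0.01299 mol
From the AgCl data: mol Cl per gram of compound = (0.200 ÷ 143.318) ÷ 0.118 = 0.01183 mol/g, so in the 0.365 g combustion sample mol Cl = 0.004317 mol
mass O = 0.365 − (0.1296 + 0.01309 + 0.1530) = 0.06925 g → mol O = 0.06925 ÷ 15.999 = 0.004328 mol
Divide by the smallest (0.004317 mol): C 2.500, H 3.009, Cl 1.000, O 1.003
Multiplying each by 2 gives whole numbers: C 5.00, H 6.02, Cl 2.00, O 2.01

C5H6Cl2O2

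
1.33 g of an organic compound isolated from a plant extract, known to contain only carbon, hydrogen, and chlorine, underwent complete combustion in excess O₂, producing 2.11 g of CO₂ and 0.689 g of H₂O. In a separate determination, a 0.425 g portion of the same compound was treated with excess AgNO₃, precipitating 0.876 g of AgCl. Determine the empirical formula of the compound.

mol C = 2.11 g CO₂ ÷ 44.009 g/mol = 0.04794 mol
mol H = 2 × 0.689 g H₂O ÷ 18.015 g/mol = 0.07649 mol
From the AgCl data: mol Cl per gram of compound = (0.876 ÷ 143.318) ÷ 0.425 = 0.01438 mol/g, so in the 1.33 g combustion sample mol Cl = 0.01913 mol
Divide by the smallest (0.01913 mol): C 2.507, H 3.999, Cl 1.000
Multiplying each by 2 gives whole numbers: C 5.01, H 8.00, Cl 2.00

C5H8Cl2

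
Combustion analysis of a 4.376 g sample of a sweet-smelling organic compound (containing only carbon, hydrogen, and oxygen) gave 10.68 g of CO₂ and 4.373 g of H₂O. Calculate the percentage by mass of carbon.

mol C = 10.68 g CO₂ ÷ 44.009 g/mol = 0.24268 mol
mol H = 2 × 4.373 g H₂O ÷ 18.015 g/mol = 0.48548 mol
mass O = 4.376 − (2.9148 + 0.48937) = 0.97183 g → mol O = 0.97183 ÷ 15.999 = 0.060743 mol
mass % C = 2.9148 g ÷ 4.376 g × 100%

66.61%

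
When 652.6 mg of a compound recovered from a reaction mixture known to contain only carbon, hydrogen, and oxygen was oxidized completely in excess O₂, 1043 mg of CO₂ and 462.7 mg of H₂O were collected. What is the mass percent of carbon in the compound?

mol C = 1.043 g CO₂ ÷ 44.009 g/mol = 0.023700 mol
mol H = 2 × 0.4627 g H₂O ÷ 18.015 g/mol = 0.051368 mol
mass O = 0.6526 − (0.28466 + 0.051779) = 0.31616 g → mol O = 0.31616 ÷ 15.999 = 0.019761 mol
mass % C = 0.28466 g ÷ 0.6526 g × 100%

43.62%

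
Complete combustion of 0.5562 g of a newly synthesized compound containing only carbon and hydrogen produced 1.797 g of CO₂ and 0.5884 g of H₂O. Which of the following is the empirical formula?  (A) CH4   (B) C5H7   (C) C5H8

(C) C5H8

mol C = 1.797 g CO₂ ÷ 44.009 g/mol = 0.040833 mol
mol H = 2 × 0.5884 g H₂O ÷ 18.015 g/mol = 0.065323 mol
Divide by the smallest (0.040833 mol): C 1.000, H 1.600
Multiplying each by 5 gives whole numbers: C 5.00, H 8.00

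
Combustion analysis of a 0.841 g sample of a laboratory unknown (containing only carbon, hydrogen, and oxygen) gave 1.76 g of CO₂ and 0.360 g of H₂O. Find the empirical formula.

mol C = 1.76 g CO₂ ÷ 44.009 g/mol = 0.03999 mol
mol H = 2 × 0.360 g H₂O ÷ 18.015 g/mol = 0.03997 mol
mass O = 0.841 − (0.4803 + 0.04029) = 0.3204 g → mol O = 0.3204 ÷ 15.999 = 0.02002 mol
Divide by the smallest (0.02002 mol): C 1.997, H 1.996, O 1.000

C2H2O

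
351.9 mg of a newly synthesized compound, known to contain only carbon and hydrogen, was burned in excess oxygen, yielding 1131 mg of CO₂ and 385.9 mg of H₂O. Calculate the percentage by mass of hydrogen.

mol C = 1.131 g CO₂ ÷ 44.009 g/mol = 0.025699 mol
mol H = 2 × 0.3859 g H₂O ÷ 18.015 g/mol = 0.042842 mol
mass % H = 0.043185 g ÷ 0.3519 g × 100%

12.27%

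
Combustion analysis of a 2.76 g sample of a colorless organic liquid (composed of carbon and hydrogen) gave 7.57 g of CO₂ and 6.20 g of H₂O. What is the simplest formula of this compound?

mol C = 7.57 g CO₂ ÷ 44.009 g/mol = 0.1720 mol
mol H = 2 × 6.20 g H₂O ÷ 18.015 g/mol = 0.6883 mol
Divide by the smallest (0.1720 mol): C 1.000, H 4.002

CH4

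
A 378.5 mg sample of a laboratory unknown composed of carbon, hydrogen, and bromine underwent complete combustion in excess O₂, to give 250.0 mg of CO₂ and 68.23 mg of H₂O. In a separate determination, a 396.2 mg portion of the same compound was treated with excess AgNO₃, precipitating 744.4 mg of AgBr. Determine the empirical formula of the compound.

C3H4Br2

mol C = 0.2500 g CO₂ ÷ 44.009 g/mol = 0.0056807 mol
mol H = 2 × 0.06823 g H₂O ÷ 18.015 g/mol = 0.0075748 mol
From the AgBr data: mol Br per gram of compound = (0.7444 ÷ 187.772) ÷ 0.3962 = 0.010006 mol/g, so in the 0.3785 g combustion sample mol Br = 0.0037873 mol
Divide by the smallest (0.0037873 mol): C 1.500, H 2.000, Br 1.000
Multiplying each by 2 gives whole numbers: C 3.00, H 4.00, Br 2.00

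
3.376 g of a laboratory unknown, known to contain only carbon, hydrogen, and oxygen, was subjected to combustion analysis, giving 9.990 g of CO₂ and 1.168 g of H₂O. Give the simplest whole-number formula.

mol C = 9.990 g CO₂ ÷ 44.009 g/mol = 0.22700 mol
mol H = 2 × 1.168 g H₂O ÷ 18.015 g/mol = 0.12967 mol
mass O = 3.376 − (2.7265 + 0.13071) = 0.51881 g → mol O = 0.51881 ÷ 15.999 = 0.032428 mol
Divide by the smallest (0.032428 mol): C 7.000, H 3.999, O 1.000

C7H4O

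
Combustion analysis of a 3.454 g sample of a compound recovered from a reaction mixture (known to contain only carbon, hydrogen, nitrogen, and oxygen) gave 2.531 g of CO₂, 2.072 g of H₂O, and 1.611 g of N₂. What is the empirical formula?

mol C = 2.531 g CO₂ ÷ 44.009 g/mol = 0.057511 mol
mol H = 2 × 2.072 g H₂O ÷ 18.015 g/mol = 0.23003 mol
mol N = 2 × 1.611 g N₂ ÷ 28.014 g/mol = 0.11501 mol
mass O = 3.454 − (0.69076 + 0.23187 + 1.6110) = 0.92037 g → mol O = 0.92037 ÷ 15.999 = 0.057526 mol
Divide by the smallest (0.057511 mol): C 1.000, H 4.000, N 2.000, O 1.000

CH4N2O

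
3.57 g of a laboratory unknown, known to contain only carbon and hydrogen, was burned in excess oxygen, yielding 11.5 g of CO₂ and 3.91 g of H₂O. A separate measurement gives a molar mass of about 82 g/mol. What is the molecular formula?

mol C = 11.5 g CO₂ ÷ 44.009 g/mol = 0.2613 mol
mol H = 2 × 3.91 g H₂O ÷ 18.015 g/mol = 0.4341 mol
Divide by the smallest (0.2613 mol): C 1.000, H 1.661
Multiplying each by 3 gives whole numbers: C 3.00, H 4.98
Empirical formula: C3H5
Empirical-formula mass = 41.07 g/mol; 82 ÷ 41.07 ≈ 2, so the molecular formula is C6H10.

C6H10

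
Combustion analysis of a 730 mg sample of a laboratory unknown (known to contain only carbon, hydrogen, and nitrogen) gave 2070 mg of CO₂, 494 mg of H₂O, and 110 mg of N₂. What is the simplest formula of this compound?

mol C = 2.07 g CO₂ ÷ 44.009 g/mol = 0.04704 mol
mol H = 2 × 0.494 g H₂O ÷ 18.015 g/mol = 0.05484 mol
mol N = 2 × 0.110 g N₂ ÷ 28.014 g/mol = 0.007853 mol
Divide by the smallest (0.007853 mol): C 5.989, H 6.984, N 1.000

C6H7N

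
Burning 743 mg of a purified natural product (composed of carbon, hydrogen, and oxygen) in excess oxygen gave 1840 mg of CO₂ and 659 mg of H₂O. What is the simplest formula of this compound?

C4H7O

mol C = 1.84 g CO₂ ÷ 44.009 g/mol = 0.04181 mol
mol H = 2 × 0.659 g H₂O ÷ 18.015 g/mol = 0.07316 mol
mass O = 0.743 − (0.5022 + 0.07375) = 0.1671 g → mol O = 0.1671 ÷ 15.999 = 0.01044 mol
Divide by the smallest (0.01044 mol): C 4.004, H 7.006, O 1.000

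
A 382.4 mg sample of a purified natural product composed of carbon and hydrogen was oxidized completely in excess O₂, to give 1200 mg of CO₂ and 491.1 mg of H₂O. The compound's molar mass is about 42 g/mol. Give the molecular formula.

C3H6

mol C = 1.200 g CO₂ ÷ 44.009 g/mol = 0.027267 mol
mol H = 2 × 0.4911 g H₂O ÷ 18.015 g/mol = 0.054521 mol
Divide by the smallest (0.027267 mol): C 1.000, H 2.000
Empirical formula: CH2
Empirical-formula mass = 14.03 g/mol; 42 ÷ 14.03 ≈ 3, so the molecular formula is C3H6.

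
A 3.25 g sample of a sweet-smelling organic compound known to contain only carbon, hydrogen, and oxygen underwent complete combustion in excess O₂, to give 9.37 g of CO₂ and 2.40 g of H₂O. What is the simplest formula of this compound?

mol C = 9.37 g CO₂ ÷ 44.009 g/mol = 0.2129 mol
mol H = 2 × 2.40 g H₂O ÷ 18.015 g/mol = 0.2664 mol
mass O = 3.25 − (2.557 + 0.2686) = 0.4241 g → mol O = 0.4241 ÷ 15.999 = 0.02651 mol
Divide by the smallest (0.02651 mol): C 8.031, H 10.050, O 1.000

C8H10O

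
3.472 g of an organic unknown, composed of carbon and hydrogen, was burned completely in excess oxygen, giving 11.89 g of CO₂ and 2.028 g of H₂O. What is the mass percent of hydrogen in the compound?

6.54%

mol C = 11.89 g CO₂ ÷ 44.009 g/mol = 0.27017 mol
mol H = 2 × 2.028 g H₂O ÷ 18.015 g/mol = 0.22515 mol
mass % H = 0.22695 g ÷ 3.472 g × 100%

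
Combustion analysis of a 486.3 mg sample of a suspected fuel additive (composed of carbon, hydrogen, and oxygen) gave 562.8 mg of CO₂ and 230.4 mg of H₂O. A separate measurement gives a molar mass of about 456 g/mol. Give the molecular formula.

mol C = 0.5628 g CO₂ ÷ 44.009 g/mol = 0.012788 mol
mol H = 2 × 0.2304 g H₂O ÷ 18.015 g/mol = 0.025579 mol
mass O = 0.4863 − (0.15360 + 0.025783) = 0.30692 g → mol O = 0.30692 ÷ 15.999 = 0.019183 mol
Divide by the smallest (0.012788 mol): C 1.000, H 2.000, O 1.500
Multiplying each by 2 gives whole numbers: C 2.00, H 4.00, O 3.00
Empirical formula: C2H4O3
Empirical-formula mass = 76.05 g/mol; 456 ÷ 76.05 ≈ 6, so the molecular formula is C12H24O18.

C12H24O18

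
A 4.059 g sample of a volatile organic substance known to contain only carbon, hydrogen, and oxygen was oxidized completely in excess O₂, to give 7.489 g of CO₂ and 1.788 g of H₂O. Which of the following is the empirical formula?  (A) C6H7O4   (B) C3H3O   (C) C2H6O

mol C = 7.489 g CO₂ ÷ 44.009 g/mol = 0.17017 mol
mol H = 2 × 1.788 g H₂O ÷ 18.015 g/mol = 0.19850 mol
mass O = 4.059 − (2.0439 + 0.20009) = 1.8150 g → mol O = 1.8150 ÷ 15.999 = 0.11344 mol
Divide by the smallest (0.11344 mol): C 1.500, H 1.750, O 1.000
Multiplying each by 4 gives whole numbers: C 6.00, H 7.00, O 4.00

(A) C6H7O4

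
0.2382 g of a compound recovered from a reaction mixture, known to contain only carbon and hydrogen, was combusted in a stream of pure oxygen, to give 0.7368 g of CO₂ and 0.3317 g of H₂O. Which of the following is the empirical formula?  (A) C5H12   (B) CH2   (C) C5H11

(C) C5H11

mol C = 0.7368 g CO₂ ÷ 44.009 g/mol = 0.016742 mol
mol H = 2 × 0.3317 g H₂O ÷ 18.015 g/mol = 0.036825 mol
Divide by the smallest (0.016742 mol): C 1.000, H 2.200
Multiplying each by 5 gives whole numbers: C 5.00, H 11.00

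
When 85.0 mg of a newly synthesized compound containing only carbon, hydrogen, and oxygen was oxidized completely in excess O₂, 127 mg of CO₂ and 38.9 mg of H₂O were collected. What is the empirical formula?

mol C = 0.127 g CO₂ ÷ 44.009 g/mol = 0.002886 mol
mol H = 2 × 0.0389 g H₂O ÷ 18.015 g/mol = 0.004319 mol
mass O = 0.0850 − (0.03466 + 0.004353) = 0.04599 g → mol O = 0.04599 ÷ 15.999 = 0.002874 mol
Divide by the smallest (0.002874 mol): C 1.004, H 1.502, O 1.000
Multiplying each by 2 gives whole numbers: C 2.01, H 3.00, O 2.00

C2H3O2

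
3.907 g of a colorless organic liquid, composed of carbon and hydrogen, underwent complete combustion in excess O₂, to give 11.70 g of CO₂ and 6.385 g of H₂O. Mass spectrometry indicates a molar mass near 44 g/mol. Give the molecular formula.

mol C = 11.70 g CO₂ ÷ 44.009 g/mol = 0.26585 mol
mol H = 2 × 6.385 g H₂O ÷ 18.015 g/mol = 0.70885 mol
Divide by the smallest (0.26585 mol): C 1.000, H 2.666
Multiplying each by 3 gives whole numbers: C 3.00, H 8.00
Empirical formula: C3H8
Empirical-formula mass = 44.10 g/mol; 44 ÷ 44.10 ≈ 1, so the molecular formula is C3H8.

C3H8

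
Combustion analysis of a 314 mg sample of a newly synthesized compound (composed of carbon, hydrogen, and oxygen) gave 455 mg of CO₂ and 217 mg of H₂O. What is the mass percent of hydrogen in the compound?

7.7%

mol C = 0.455 g CO₂ ÷ 44.009 g/mol = 0.01034 mol
mol H = 2 × 0.217 g H₂O ÷ 18.015 g/mol = 0.02409 mol
mass O = 0.314 − (0.1242 + 0.02428) = 0.1655 g → mol O = 0.1655 ÷ 15.999 = 0.01035 mol
mass % H = 0.02428 g ÷ 0.314 g × 100%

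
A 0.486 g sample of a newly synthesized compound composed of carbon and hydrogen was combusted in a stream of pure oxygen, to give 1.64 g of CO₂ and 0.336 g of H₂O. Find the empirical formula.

CH

mol C = 1.64 g CO₂ ÷ 44.009 g/mol = 0.03727 mol
mol H = 2 × 0.336 g H₂O ÷ 18.015 g/mol = 0.03730 mol
Divide by the smallest (0.03727 mol): C 1.000, H 1.001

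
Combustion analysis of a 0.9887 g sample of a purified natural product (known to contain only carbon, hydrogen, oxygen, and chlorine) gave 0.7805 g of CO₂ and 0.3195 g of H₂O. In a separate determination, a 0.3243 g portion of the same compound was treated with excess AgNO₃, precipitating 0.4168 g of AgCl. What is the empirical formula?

C2H4ClO3

mol C = 0.7805 g CO₂ ÷ 44.009 g/mol = 0.017735 mol
mol H = 2 × 0.3195 g H₂O ÷ 18.015 g/mol = 0.035470 mol
From the AgCl data: mol Cl per gram of compound = (0.4168 ÷ 143.318) ÷ 0.3243 = 0.0089677 mol/g, so in the 0.9887 g combustion sample mol Cl = 0.0088663 mol
mass O = 0.9887 − (0.21302 + 0.035754 + 0.31431) = 0.42562 g → mol O = 0.42562 ÷ 15.999 = 0.026603 mol
Divide by the smallest (0.0088663 mol): C 2.000, H 4.001, Cl 1.000, O 3.000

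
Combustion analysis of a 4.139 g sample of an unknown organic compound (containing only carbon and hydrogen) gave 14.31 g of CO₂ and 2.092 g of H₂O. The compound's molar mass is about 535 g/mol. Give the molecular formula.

mol C = 14.31 g CO₂ ÷ 44.009 g/mol = 0.32516 mol
mol H = 2 × 2.092 g H₂O ÷ 18.015 g/mol = 0.23225 mol
Divide by the smallest (0.23225 mol): C 1.400, H 1.000
Multiplying each by 5 gives whole numbers: C 7.00, H 5.00
Empirical formula: C7H5
Empirical-formula mass = 89.12 g/mol; 535 ÷ 89.12 ≈ 6, so the molecular formula is C42H30.

C42H30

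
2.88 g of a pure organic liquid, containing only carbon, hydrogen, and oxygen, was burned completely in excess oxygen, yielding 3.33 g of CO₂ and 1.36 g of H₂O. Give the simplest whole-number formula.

mol C = 3.33 g CO₂ ÷ 44.009 g/mol = 0.07567 mol
mol H = 2 × 1.36 g H₂O ÷ 18.015 g/mol = 0.1510 mol
mass O = 2.88 − (0.9088 + 0.1522) = 1.819 g → mol O = 1.819 ÷ 15.999 = 0.1137 mol
Divide by the smallest (0.07567 mol): C 1.000, H 1.995, O 1.503
Multiplying each by 2 gives whole numbers: C 2.00, H 3.99, O 3.01

C2H4O3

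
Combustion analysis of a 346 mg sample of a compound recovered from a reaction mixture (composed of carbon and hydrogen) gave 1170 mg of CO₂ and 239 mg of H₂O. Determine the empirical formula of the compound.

CH

mol C = 1.17 g CO₂ ÷ 44.009 g/mol = 0.02659 mol
mol H = 2 × 0.239 g H₂O ÷ 18.015 g/mol = 0.02653 mol
Divide by the smallest (0.02653 mol): C 1.002, H 1.000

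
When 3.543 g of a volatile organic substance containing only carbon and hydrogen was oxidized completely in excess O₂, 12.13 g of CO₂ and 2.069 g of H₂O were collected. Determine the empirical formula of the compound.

mol C = 12.13 g CO₂ ÷ 44.009 g/mol = 0.27563 mol
mol H = 2 × 2.069 g H₂O ÷ 18.015 g/mol = 0.22970 mol
Divide by the smallest (0.22970 mol): C 1.200, H 1.000
Multiplying each by 5 gives whole numbers: C 6.00, H 5.00

C6H5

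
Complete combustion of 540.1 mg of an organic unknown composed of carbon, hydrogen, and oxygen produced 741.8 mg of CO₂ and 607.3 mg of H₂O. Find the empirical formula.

mol C = 0.7418 g CO₂ ÷ 44.009 g/mol = 0.016856 mol
mol H = 2 × 0.6073 g H₂O ÷ 18.015 g/mol = 0.067422 mol
mass O = 0.5401 − (0.20245 + 0.067961) = 0.26969 g → mol O = 0.26969 ÷ 15.999 = 0.016856 mol
Divide by the smallest (0.016856 mol): C 1.000, H 4.000, O 1.000

CH4O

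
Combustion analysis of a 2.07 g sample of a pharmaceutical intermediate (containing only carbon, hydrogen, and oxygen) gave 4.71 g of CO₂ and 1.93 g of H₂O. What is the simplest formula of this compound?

mol C = 4.71 g CO₂ ÷ 44.009 g/mol = 0.1070 mol
mol H = 2 × 1.93 g H₂O ÷ 18.015 g/mol = 0.2143 mol
mass O = 2.07 − (1.285 + 0.2160) = 0.5686 g → mol O = 0.5686 ÷ 15.999 = 0.03554 mol
Divide by the smallest (0.03554 mol): C 3.012, H 6.029, O 1.000

C3H6O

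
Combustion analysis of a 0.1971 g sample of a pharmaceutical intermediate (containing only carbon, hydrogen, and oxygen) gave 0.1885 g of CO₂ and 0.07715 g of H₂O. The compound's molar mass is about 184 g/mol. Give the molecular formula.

C4H8O8

mol C = 0.1885 g CO₂ ÷ 44.009 g/mol = 0.0042832 mol
mol H = 2 × 0.07715 g H₂O ÷ 18.015 g/mol = 0.0085651 mol
mass O = 0.1971 − (0.051446 + 0.0086336) = 0.13702 g → mol O = 0.13702 ÷ 15.999 = 0.0085643 mol
Divide by the smallest (0.0042832 mol): C 1.000, H 2.000, O 2.000
Empirical formula: CH2O2
Empirical-formula mass = 46.02 g/mol; 184 ÷ 46.02 ≈ 4, so the molecular formula is C4H8O8.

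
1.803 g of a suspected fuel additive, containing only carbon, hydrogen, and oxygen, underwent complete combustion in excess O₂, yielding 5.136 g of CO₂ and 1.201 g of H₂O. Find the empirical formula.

C7H8O

mol C = 5.136 g CO₂ ÷ 44.009 g/mol = 0.11670 mol
mol H = 2 × 1.201 g H₂O ÷ 18.015 g/mol = 0.13333 mol
mass O = 1.803 − (1.4017 + 0.13440) = 0.26688 g → mol O = 0.26688 ÷ 15.999 = 0.016681 mol
Divide by the smallest (0.016681 mol): C 6.996, H 7.993, O 1.000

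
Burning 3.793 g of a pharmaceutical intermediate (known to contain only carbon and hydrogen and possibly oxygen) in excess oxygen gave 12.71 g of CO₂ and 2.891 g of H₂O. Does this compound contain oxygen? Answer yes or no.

mol C = 12.71 g CO₂ ÷ 44.009 g/mol = 0.28880 mol
mol H = 2 × 2.891 g H₂O ÷ 18.015 g/mol = 0.32095 mol
C and H together account for 3.7924 g — essentially the entire 3.793 g sample — so the compound contains no oxygen.

no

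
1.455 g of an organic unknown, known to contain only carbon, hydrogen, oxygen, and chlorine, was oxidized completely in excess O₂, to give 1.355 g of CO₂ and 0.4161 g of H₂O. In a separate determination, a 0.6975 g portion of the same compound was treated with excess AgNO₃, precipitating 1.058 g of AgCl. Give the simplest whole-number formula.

C2H3ClO2

mol C = 1.355 g CO₂ ÷ 44.009 g/mol = 0.030789 mol
mol H = 2 × 0.4161 g H₂O ÷ 18.015 g/mol = 0.046195 mol
From the AgCl data: mol Cl per gram of compound = (1.058 ÷ 143.318) ÷ 0.6975 = 0.010584 mol/g, so in the 1.455 g combustion sample mol Cl = 0.015399 mol
mass O = 1.455 − (0.36981 + 0.046564 + 0.54591) = 0.49272 g → mol O = 0.49272 ÷ 15.999 = 0.030797 mol
Divide by the smallest (0.015399 mol): C 1.999, H 3.000, Cl 1.000, O 2.000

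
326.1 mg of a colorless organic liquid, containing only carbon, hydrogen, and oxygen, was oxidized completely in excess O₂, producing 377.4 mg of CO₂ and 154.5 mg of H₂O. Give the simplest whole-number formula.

mol C = 0.3774 g CO₂ ÷ 44.009 g/mol = 0.0085755 mol
mol H = 2 × 0.1545 g H₂O ÷ 18.015 g/mol = 0.017152 mol
mass O = 0.3261 − (0.10300 + 0.017290) = 0.20581 g → mol O = 0.20581 ÷ 15.999 = 0.012864 mol
Divide by the smallest (0.0085755 mol): C 1.000, H 2.000, O 1.500
Multiplying each by 2 gives whole numbers: C 2.00, H 4.00, O 3.00

C2H4O3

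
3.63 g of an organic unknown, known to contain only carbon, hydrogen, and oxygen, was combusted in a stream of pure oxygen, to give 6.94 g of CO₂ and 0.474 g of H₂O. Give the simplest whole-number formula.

mol C = 6.94 g CO₂ ÷ 44.009 g/mol = 0.1577 mol
mol H = 2 × 0.474 g H₂O ÷ 18.015 g/mol = 0.05262 mol
mass O = 3.63 − (1.894 + 0.05304) = 1.683 g → mol O = 1.683 ÷ 15.999 = 0.1052 mol
Divide by the smallest (0.05262 mol): C 2.997, H 1.000, O 1.999

C3HO2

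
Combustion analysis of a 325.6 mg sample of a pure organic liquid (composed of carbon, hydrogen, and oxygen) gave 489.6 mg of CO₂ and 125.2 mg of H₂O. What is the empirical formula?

C4H5O4

mol C = 0.4896 g CO₂ ÷ 44.009 g/mol = 0.011125 mol
mol H = 2 × 0.1252 g H₂O ÷ 18.015 g/mol = 0.013900 mol
mass O = 0.3256 − (0.13362 + 0.014011) = 0.17797 g → mol O = 0.17797 ÷ 15.999 = 0.011124 mol
Divide by the smallest (0.011124 mol): C 1.000, H 1.250, O 1.000
Multiplying each by 4 gives whole numbers: C 4.00, H 5.00, O 4.00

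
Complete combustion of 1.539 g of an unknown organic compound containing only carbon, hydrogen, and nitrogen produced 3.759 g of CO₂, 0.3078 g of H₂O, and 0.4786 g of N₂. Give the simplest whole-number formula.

C5H2N2

mol C = 3.759 g CO₂ ÷ 44.009 g/mol = 0.085414 mol
mol H = 2 × 0.3078 g H₂O ÷ 18.015 g/mol = 0.034172 mol
mol N = 2 × 0.4786 g N₂ ÷ 28.014 g/mol = 0.034169 mol
Divide by the smallest (0.034169 mol): C 2.500, H 1.000, N 1.000
Multiplying each by 2 gives whole numbers: C 5.00, H 2.00, N 2.00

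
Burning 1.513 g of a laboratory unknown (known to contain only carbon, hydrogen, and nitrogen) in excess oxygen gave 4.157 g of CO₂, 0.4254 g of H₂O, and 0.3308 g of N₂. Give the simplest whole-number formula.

mol C = 4.157 g CO₂ ÷ 44.009 g/mol = 0.094458 mol
mol H = 2 × 0.4254 g H₂O ÷ 18.015 g/mol = 0.047227 mol
mol N = 2 × 0.3308 g N₂ ÷ 28.014 g/mol = 0.023617 mol
Divide by the smallest (0.023617 mol): C 4.000, H 2.000, N 1.000

C4H2N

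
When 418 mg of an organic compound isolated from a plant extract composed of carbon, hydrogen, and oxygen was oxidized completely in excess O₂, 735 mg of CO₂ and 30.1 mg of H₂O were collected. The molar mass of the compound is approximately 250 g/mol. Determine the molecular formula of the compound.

mol C = 0.735 g CO₂ ÷ 44.009 g/mol = 0.01670 mol
mol H = 2 × 0.0301 g H₂O ÷ 18.015 g/mol = 0.003342 mol
mass O = 0.418 − (0.2006 + 0.003368) = 0.2140 g → mol O = 0.2140 ÷ 15.999 = 0.01338 mol
Divide by the smallest (0.003342 mol): C 4.998, H 1.000, O 4.003
Empirical formula: C5HO4
Empirical-formula mass = 125.06 g/mol; 250 ÷ 125.06 ≈ 2, so the molecular formula is C10H2O8.

C10H2O8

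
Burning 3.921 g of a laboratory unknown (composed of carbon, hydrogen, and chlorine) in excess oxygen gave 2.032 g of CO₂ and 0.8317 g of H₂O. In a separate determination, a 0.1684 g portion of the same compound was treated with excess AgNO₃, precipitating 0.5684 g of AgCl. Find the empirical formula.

mol C = 2.032 g CO₂ ÷ 44.009 g/mol = 0.046172 mol
mol H = 2 × 0.8317 g H₂O ÷ 18.015 g/mol = 0.092334 mol
From the AgCl data: mol Cl per gram of compound = (0.5684 ÷ 143.318) ÷ 0.1684 = 0.023551 mol/g, so in the 3.921 g combustion sample mol Cl = 0.092344 mol
Divide by the smallest (0.046172 mol): C 1.000, H 2.000, Cl 2.000

CH2Cl2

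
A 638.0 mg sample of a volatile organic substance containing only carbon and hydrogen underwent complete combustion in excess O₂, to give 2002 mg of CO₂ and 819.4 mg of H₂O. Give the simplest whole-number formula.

CH2

mol C = 2.002 g CO₂ ÷ 44.009 g/mol = 0.045491 mol
mol H = 2 × 0.8194 g H₂O ÷ 18.015 g/mol = 0.090969 mol
Divide by the smallest (0.045491 mol): C 1.000, H 2.000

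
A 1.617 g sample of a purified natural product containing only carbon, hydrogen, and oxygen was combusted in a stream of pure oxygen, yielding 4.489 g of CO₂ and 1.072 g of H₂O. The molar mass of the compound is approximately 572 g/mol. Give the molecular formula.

C36H42O6

mol C = 4.489 g CO₂ ÷ 44.009 g/mol = 0.10200 mol
mol H = 2 × 1.072 g H₂O ÷ 18.015 g/mol = 0.11901 mol
mass O = 1.617 − (1.2251 + 0.11996) = 0.27189 g → mol O = 0.27189 ÷ 15.999 = 0.016994 mol
Divide by the smallest (0.016994 mol): C 6.002, H 7.003, O 1.000
Empirical formula: C6H7O
Empirical-formula mass = 95.12 g/mol; 572 ÷ 95.12 ≈ 6, so the molecular formula is C36H42O6.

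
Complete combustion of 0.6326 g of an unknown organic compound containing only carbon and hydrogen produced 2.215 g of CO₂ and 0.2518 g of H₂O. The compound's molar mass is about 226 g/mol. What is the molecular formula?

mol C = 2.215 g CO₂ ÷ 44.009 g/mol = 0.050331 mol
mol H = 2 × 0.2518 g H₂O ÷ 18.015 g/mol = 0.027954 mol
Divide by the smallest (0.027954 mol): C 1.800, H 1.000
Multiplying each by 5 gives whole numbers: C 9.00, H 5.00
Empirical formula: C9H5
Empirical-formula mass = 113.14 g/mol; 226 ÷ 113.14 ≈ 2, so the molecular formula is C18H10.

C18H10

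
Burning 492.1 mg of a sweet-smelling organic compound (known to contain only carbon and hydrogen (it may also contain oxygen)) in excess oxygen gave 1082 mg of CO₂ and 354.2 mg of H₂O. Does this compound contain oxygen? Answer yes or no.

yes

mol C = 1.082 g CO₂ ÷ 44.009 g/mol = 0.024586 mol
mol H = 2 × 0.3542 g H₂O ÷ 18.015 g/mol = 0.039323 mol
C and H account for only 0.33494 g of the 0.4921 g sample; the remaining 0.15716 g must be oxygen.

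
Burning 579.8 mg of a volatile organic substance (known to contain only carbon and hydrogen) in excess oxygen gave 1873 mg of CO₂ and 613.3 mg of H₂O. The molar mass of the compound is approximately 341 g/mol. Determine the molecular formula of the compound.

C25H40

mol C = 1.873 g CO₂ ÷ 44.009 g/mol = 0.042559 mol
mol H = 2 × 0.6133 g H₂O ÷ 18.015 g/mol = 0.068088 mol
Divide by the smallest (0.042559 mol): C 1.000, H 1.600
Multiplying each by 5 gives whole numbers: C 5.00, H 8.00
Empirical formula: C5H8
Empirical-formula mass = 68.12 g/mol; 341 ÷ 68.12 ≈ 5, so the molecular formula is C25H40.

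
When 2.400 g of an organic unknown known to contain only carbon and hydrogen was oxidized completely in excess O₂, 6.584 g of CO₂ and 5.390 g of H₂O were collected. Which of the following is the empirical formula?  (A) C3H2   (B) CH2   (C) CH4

mol C = 6.584 g CO₂ ÷ 44.009 g/mol = 0.14961 mol
mol H = 2 × 5.390 g H₂O ÷ 18.015 g/mol = 0.59839 mol
Divide by the smallest (0.14961 mol): C 1.000, H 4.000

(C) CH4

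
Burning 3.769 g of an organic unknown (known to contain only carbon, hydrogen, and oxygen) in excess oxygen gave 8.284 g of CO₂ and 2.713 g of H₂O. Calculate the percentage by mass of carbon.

59.99%

mol C = 8.284 g CO₂ ÷ 44.009 g/mol = 0.18823 mol
mol H = 2 × 2.713 g H₂O ÷ 18.015 g/mol = 0.30119 mol
mass O = 3.769 − (2.2609 + 0.30360) = 1.2045 g → mol O = 1.2045 ÷ 15.999 = 0.075287 mol
mass % C = 2.2609 g ÷ 3.769 g × 100%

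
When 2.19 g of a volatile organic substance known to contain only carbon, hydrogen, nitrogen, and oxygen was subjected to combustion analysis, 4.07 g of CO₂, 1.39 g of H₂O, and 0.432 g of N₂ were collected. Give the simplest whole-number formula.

C3H5NO

mol C = 4.07 g CO₂ ÷ 44.009 g/mol = 0.09248 mol
mol H = 2 × 1.39 g H₂O ÷ 18.015 g/mol = 0.1543 mol
mol N = 2 × 0.432 g N₂ ÷ 28.014 g/mol = 0.03084 mol
mass O = 2.19 − (1.111 + 0.1556 + 0.4320) = 0.4917 g → mol O = 0.4917 ÷ 15.999 = 0.03073 mol
Divide by the smallest (0.03073 mol): C 3.009, H 5.022, N 1.004, O 1.000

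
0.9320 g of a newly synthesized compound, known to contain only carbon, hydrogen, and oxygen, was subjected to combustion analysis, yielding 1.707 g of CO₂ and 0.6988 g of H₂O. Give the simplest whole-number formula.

C8H16O5

mol C = 1.707 g CO₂ ÷ 44.009 g/mol = 0.038788 mol
mol H = 2 × 0.6988 g H₂O ÷ 18.015 g/mol = 0.077580 mol
mass O = 0.9320 − (0.46588 + 0.078200) = 0.38792 g → mol O = 0.38792 ÷ 15.999 = 0.024247 mol
Divide by the smallest (0.024247 mol): C 1.600, H 3.200, O 1.000
Multiplying each by 5 gives whole numbers: C 8.00, H 16.00, O 5.00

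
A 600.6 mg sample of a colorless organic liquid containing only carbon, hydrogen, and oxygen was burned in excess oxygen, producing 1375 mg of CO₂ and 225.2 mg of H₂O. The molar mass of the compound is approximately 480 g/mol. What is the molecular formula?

mol C = 1.375 g CO₂ ÷ 44.009 g/mol = 0.031244 mol
mol H = 2 × 0.2252 g H₂O ÷ 18.015 g/mol = 0.025001 mol
mass O = 0.6006 − (0.37527 + 0.025201) = 0.20013 g → mol O = 0.20013 ÷ 15.999 = 0.012509 mol
Divide by the smallest (0.012509 mol): C 2.498, H 1.999, O 1.000
Multiplying each by 2 gives whole numbers: C 5.00, H 4.00, O 2.00
Empirical formula: C5H4O2
Empirical-formula mass = 96.08 g/mol; 480 ÷ 96.08 ≈ 5, so the molecular formula is C25H20O10.

C25H20O10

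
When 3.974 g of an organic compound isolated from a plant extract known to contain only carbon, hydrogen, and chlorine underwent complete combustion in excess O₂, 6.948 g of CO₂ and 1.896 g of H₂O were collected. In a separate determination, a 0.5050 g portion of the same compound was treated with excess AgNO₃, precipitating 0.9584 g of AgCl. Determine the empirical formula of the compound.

mol C = 6.948 g CO₂ ÷ 44.009 g/mol = 0.15788 mol
mol H = 2 × 1.896 g H₂O ÷ 18.015 g/mol = 0.21049 mol
From the AgCl data: mol Cl per gram of compound = (0.9584 ÷ 143.318) ÷ 0.5050 = 0.013242 mol/g, so in the 3.974 g combustion sample mol Cl = 0.052624 mol
Divide by the smallest (0.052624 mol): C 3.000, H 4.000, Cl 1.000

C3H4Cl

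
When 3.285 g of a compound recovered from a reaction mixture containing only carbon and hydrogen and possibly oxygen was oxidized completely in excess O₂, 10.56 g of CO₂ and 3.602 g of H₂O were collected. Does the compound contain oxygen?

mol C = 10.56 g CO₂ ÷ 44.009 g/mol = 0.23995 mol
mol H = 2 × 3.602 g H₂O ÷ 18.015 g/mol = 0.39989 mol
C and H together account for 3.2851 g — essentially the entire 3.285 g sample — so the compound contains no oxygen.

no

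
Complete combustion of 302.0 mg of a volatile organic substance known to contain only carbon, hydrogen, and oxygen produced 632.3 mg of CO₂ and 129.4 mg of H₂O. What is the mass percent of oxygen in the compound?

mol C = 0.6323 g CO₂ ÷ 44.009 g/mol = 0.014368 mol
mol H = 2 × 0.1294 g H₂O ÷ 18.015 g/mol = 0.014366 mol
mass O = 0.3020 − (0.17257 + 0.014481) = 0.11495 g → mol O = 0.11495 ÷ 15.999 = 0.0071849 mol
mass % O = 0.11495 g ÷ 0.3020 g × 100%

38.06%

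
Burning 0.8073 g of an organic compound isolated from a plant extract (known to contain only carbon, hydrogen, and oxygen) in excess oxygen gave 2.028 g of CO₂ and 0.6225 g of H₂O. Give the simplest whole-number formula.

mol C = 2.028 g CO₂ ÷ 44.009 g/mol = 0.046081 mol
mol H = 2 × 0.6225 g H₂O ÷ 18.015 g/mol = 0.069109 mol
mass O = 0.8073 − (0.55348 + 0.069662) = 0.18415 g → mol O = 0.18415 ÷ 15.999 = 0.011510 mol
Divide by the smallest (0.011510 mol): C 4.003, H 6.004, O 1.000

C4H6O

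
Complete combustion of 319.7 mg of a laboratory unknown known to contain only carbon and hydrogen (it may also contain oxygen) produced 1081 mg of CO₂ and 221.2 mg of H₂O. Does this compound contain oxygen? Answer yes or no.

no

mol C = 1.081 g CO₂ ÷ 44.009 g/mol = 0.024563 mol
mol H = 2 × 0.2212 g H₂O ÷ 18.015 g/mol = 0.024557 mol
C and H together account for 0.31978 g — essentially the entire 0.3197 g sample — so the compound contains no oxygen.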